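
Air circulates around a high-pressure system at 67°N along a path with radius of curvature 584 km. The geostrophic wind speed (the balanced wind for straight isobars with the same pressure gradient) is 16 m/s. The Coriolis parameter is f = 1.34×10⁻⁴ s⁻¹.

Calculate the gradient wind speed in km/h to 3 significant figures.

Around a high, pressure-gradient force acts outward with centrifugal, so Coriolis balances both:
fV = (1/ρ)|∂P/∂n| + V²/R  →  V² − fR·V + fR·V_g = 0
With fR = 1.34×10⁻⁴ × 584×10³ m = 78.3 m/s:
V = [fR − √((fR)² − 4 fR V_g)]/2 = [78.3 − √(78.3² − 4×78.3×16)]/2 = 22.4 m/s
Supergeostrophic (V > V_g = 16 m/s), as expected around a high.
Converting: 22.4 m/s × 3.6 = 80.7 km/h

80.7 km/h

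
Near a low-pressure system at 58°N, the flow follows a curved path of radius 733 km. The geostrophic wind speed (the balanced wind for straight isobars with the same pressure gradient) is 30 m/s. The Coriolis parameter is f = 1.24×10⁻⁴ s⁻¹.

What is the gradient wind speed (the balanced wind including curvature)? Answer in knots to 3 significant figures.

Around a low, centrifugal force acts outward with Coriolis, so pressure-gradient force balances both:
(1/ρ)|∂P/∂n| = fV + V²/R  →  V² + fR·V − fR·V_g = 0
With fR = 1.24×10⁻⁴ × 733×10³ m = 90.9 m/s:
V = [−fR + √((fR)² + 4 fR V_g)]/2 = [−90.9 + √(90.9² + 4×90.9×30)]/2 = 23.8 m/s
Subgeostrophic (V < V_g = 30 m/s), as expected around a low.
Converting: 23.8 m/s × 1.944 = 46.2 knots

46.2 knots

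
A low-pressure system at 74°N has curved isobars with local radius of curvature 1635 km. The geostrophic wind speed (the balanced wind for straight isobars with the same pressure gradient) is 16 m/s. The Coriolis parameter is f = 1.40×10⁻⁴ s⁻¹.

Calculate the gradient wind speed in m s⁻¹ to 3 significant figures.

Around a low, centrifugal force acts outward with Coriolis, so pressure-gradient force balances both:
(1/ρ)|∂P/∂n| = fV + V²/R  →  V² + fR·V − fR·V_g = 0
With fR = 1.40×10⁻⁴ × 1635×10³ m = 229 m/s:
V = [−fR + √((fR)² + 4 fR V_g)]/2 = [−229 + √(229² + 4×229×16)]/2 = 15 m/s
Subgeostrophic (V < V_g = 16 m/s), as expected around a low.

15.0 m s⁻¹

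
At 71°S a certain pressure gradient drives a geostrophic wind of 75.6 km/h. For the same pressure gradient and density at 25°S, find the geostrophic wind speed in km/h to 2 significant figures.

170 km/h

With the same pressure gradient and density, V_g ∝ 1/f ∝ 1/sin φ.
V₂ = V₁ · sin φ₁ / sin φ₂ = 75.6 × sin 71° / sin 25°
V₂ = 75.6 × 0.9455/0.4226 = 170 km/h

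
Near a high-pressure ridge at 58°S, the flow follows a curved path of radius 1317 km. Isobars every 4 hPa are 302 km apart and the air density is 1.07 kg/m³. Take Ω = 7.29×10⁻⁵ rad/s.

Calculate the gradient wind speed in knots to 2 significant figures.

21 knots

Coriolis parameter at 58°S:
f = 2Ω sin φ = 2 × 7.29×10⁻⁵ × sin 58° = 1.24×10⁻⁴ s⁻¹
Pressure gradient: |∂P/∂n| = 400 Pa / 302000 m = 1.32×10⁻³ Pa/m
Geostrophic speed: V_g = |∂P/∂n|/(fρ) = 1.32×10⁻³/(1.24×10⁻⁴ × 1.07) = 10.0 m/s
Around a high, pressure-gradient force acts outward with centrifugal, so Coriolis balances both:
fV = (1/ρ)|∂P/∂n| + V²/R  →  V² − fR·V + fR·V_g = 0
With fR = 1.24×10⁻⁴ × 1317×10³ m = 163 m/s:
V = [fR − √((fR)² − 4 fR V_g)]/2 = [163 − √(163² − 4×163×10)]/2 = 10.7 m/s
Supergeostrophic (V > V_g = 10 m/s), as expected around a high.
Converting: 10.7 m/s × 1.944 = 21 knots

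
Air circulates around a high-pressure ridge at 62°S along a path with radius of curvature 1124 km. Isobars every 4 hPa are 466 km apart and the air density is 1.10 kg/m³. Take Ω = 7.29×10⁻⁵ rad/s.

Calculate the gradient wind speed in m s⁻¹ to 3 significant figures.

6.34 m s⁻¹

Coriolis parameter at 62°S:
f = 2Ω sin φ = 2 × 7.29×10⁻⁵ × sin 62° = 1.29×10⁻⁴ s⁻¹
Pressure gradient: |∂P/∂n| = 400 Pa / 466000 m = 8.58×10⁻⁴ Pa/m
Geostrophic speed: V_g = |∂P/∂n|/(fρ) = 8.58×10⁻⁴/(1.29×10⁻⁴ × 1.10) = 6.06 m/s
Around a high, pressure-gradient force acts outward with centrifugal, so Coriolis balances both:
fV = (1/ρ)|∂P/∂n| + V²/R  →  V² − fR·V + fR·V_g = 0
With fR = 1.29×10⁻⁴ × 1124×10³ m = 145 m/s:
V = [fR − √((fR)² − 4 fR V_g)]/2 = [145 − √(145² − 4×145×6.06)]/2 = 6.34 m/s
Supergeostrophic (V > V_g = 6.06 m/s), as expected around a high.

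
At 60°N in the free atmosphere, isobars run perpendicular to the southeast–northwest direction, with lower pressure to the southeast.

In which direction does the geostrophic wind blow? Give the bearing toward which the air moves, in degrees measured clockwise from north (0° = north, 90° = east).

225°

The pressure-gradient force points toward the southeast (bearing 135°).
Geostrophic balance: in the Northern Hemisphere the Coriolis force deflects motion to the right, so the geostrophic wind blows 90° to the right of the pressure-gradient force (low pressure on the left).
Rotating 135° by 90° clockwise gives 225° — the wind blows toward the southwest.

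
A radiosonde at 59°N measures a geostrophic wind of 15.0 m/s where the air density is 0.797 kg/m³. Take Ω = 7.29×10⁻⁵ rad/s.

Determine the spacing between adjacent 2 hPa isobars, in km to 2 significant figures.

130 km

Coriolis parameter at 59°N:
f = 2Ω sin φ = 2 × 7.29×10⁻⁵ × sin 59° = 1.25×10⁻⁴ s⁻¹
Geostrophic balance rearranged: |∂P/∂n| = f ρ V_g
|∂P/∂n| = 1.25×10⁻⁴ × 0.797 × 15.0 = 1.49×10⁻³ Pa/m
Isobar spacing: Δn = ΔP/|∂P/∂n| = 200 Pa / 1.49×10⁻³ Pa/m = 133862 m ≈ 130 km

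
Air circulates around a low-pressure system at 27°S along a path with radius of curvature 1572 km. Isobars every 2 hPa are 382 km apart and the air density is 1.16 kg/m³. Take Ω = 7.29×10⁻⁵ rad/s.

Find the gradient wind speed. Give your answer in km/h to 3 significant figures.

Coriolis parameter at 27°S:
f = 2Ω sin φ = 2 × 7.29×10⁻⁵ × sin 27° = 6.62×10⁻⁵ s⁻¹
Pressure gradient: |∂P/∂n| = 200 Pa / 382000 m = 5.24×10⁻⁴ Pa/m
Geostrophic speed: V_g = |∂P/∂n|/(fρ) = 5.24×10⁻⁴/(6.62×10⁻⁵ × 1.16) = 6.82 m/s
Around a low, centrifugal force acts outward with Coriolis, so pressure-gradient force balances both:
(1/ρ)|∂P/∂n| = fV + V²/R  →  V² + fR·V − fR·V_g = 0
With fR = 6.62×10⁻⁵ × 1572×10³ m = 104 m/s:
V = [−fR + √((fR)² + 4 fR V_g)]/2 = [−104 + √(104² + 4×104×6.82)]/2 = 6.42 m/s
Subgeostrophic (V < V_g = 6.82 m/s), as expected around a low.
Converting: 6.42 m/s × 3.6 = 23.1 km/h

23.1 km/h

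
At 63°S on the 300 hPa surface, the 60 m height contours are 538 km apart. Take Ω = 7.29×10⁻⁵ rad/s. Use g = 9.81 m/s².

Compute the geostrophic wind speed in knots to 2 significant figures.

16 knots

Coriolis parameter at 63°S:
f = 2Ω sin φ = 2 × 7.29×10⁻⁵ × sin 63° = 1.30×10⁻⁴ s⁻¹
Height gradient: |∂Z/∂n| = 60 m / 538000 m = 1.12×10⁻⁴
On a pressure surface, geostrophic balance gives V_g = (g/f)|∂Z/∂n|:
V_g = 9.81 × 1.12×10⁻⁴ / 1.30×10⁻⁴ = 8.42 m/s
Converting: 8.42 m/s × 1.944 = 16 knots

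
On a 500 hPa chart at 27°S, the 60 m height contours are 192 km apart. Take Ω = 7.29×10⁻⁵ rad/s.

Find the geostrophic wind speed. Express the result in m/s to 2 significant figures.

Coriolis parameter at 27°S:
f = 2Ω sin φ = 2 × 7.29×10⁻⁵ × sin 27° = 6.62×10⁻⁵ s⁻¹
Height gradient: |∂Z/∂n| = 60 m / 192000 m = 3.12×10⁻⁴
On a pressure surface, geostrophic balance gives V_g = (g/f)|∂Z/∂n|:
V_g = 9.81 × 3.12×10⁻⁴ / 6.62×10⁻⁵ = 46.3 m/s

46 m/s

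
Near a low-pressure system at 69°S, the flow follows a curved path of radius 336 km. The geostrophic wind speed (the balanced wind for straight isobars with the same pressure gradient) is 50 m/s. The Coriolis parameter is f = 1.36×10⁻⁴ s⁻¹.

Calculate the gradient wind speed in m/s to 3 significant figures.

Around a low, centrifugal force acts outward with Coriolis, so pressure-gradient force balances both:
(1/ρ)|∂P/∂n| = fV + V²/R  →  V² + fR·V − fR·V_g = 0
With fR = 1.36×10⁻⁴ × 336×10³ m = 45.7 m/s:
V = [−fR + √((fR)² + 4 fR V_g)]/2 = [−45.7 + √(45.7² + 4×45.7×50)]/2 = 30.1 m/s
Subgeostrophic (V < V_g = 50 m/s), as expected around a low.

30.1 m/s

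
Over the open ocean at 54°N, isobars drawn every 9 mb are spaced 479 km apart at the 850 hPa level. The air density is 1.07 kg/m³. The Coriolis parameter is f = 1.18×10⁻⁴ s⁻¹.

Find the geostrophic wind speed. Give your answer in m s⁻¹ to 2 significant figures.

Pressure gradient: |∂P/∂n| = 900 Pa / 479000 m = 1.88×10⁻³ Pa/m
Geostrophic balance (pressure-gradient force = Coriolis force):
V_g = (1/(fρ)) |∂P/∂n| = 1.88×10⁻³ / (1.18×10⁻⁴ × 1.07) = 14.9 m/s

15 m s⁻¹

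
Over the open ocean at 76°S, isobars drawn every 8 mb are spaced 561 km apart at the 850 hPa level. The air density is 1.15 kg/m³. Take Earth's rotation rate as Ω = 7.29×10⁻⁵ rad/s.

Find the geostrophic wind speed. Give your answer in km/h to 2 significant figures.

32 km/h

Coriolis parameter at 76°S:
f = 2Ω sin φ = 2 × 7.29×10⁻⁵ × sin 76° = 1.41×10⁻⁴ s⁻¹
Pressure gradient: |∂P/∂n| = 800 Pa / 561000 m = 1.43×10⁻³ Pa/m
Geostrophic balance (pressure-gradient force = Coriolis force):
V_g = (1/(fρ)) |∂P/∂n| = 1.43×10⁻³ / (1.41×10⁻⁴ × 1.15) = 8.77 m/s
Converting: 8.77 m/s × 3.6 = 32 km/h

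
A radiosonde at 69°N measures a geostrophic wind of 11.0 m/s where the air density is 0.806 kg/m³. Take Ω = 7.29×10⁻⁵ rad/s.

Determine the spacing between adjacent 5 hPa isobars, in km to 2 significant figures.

Coriolis parameter at 69°N:
f = 2Ω sin φ = 2 × 7.29×10⁻⁵ × sin 69° = 1.36×10⁻⁴ s⁻¹
Geostrophic balance rearranged: |∂P/∂n| = f ρ V_g
|∂P/∂n| = 1.36×10⁻⁴ × 0.806 × 11.0 = 1.21×10⁻³ Pa/m
Isobar spacing: Δn = ΔP/|∂P/∂n| = 500 Pa / 1.21×10⁻³ Pa/m = 414317 m ≈ 410 km

410 km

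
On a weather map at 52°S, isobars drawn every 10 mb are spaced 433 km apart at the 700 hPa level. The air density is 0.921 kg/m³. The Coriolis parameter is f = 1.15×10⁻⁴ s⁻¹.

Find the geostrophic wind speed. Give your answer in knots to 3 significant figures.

Pressure gradient: |∂P/∂n| = 1000 Pa / 433000 m = 2.31×10⁻³ Pa/m
Geostrophic balance (pressure-gradient force = Coriolis force):
V_g = (1/(fρ)) |∂P/∂n| = 2.31×10⁻³ / (1.15×10⁻⁴ × 0.921) = 21.8 m/s
Converting: 21.8 m/s × 1.944 = 42.4 knots

42.4 knots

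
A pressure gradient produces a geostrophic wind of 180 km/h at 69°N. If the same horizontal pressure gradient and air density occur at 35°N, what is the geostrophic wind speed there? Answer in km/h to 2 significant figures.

290 km/h

With the same pressure gradient and density, V_g ∝ 1/f ∝ 1/sin φ.
V₂ = V₁ · sin φ₁ / sin φ₂ = 180 × sin 69° / sin 35°
V₂ = 180 × 0.9336/0.5736 = 290 km/h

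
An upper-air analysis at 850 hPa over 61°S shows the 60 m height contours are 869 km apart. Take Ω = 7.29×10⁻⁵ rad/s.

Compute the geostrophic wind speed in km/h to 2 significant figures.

Coriolis parameter at 61°S:
f = 2Ω sin φ = 2 × 7.29×10⁻⁵ × sin 61° = 1.28×10⁻⁴ s⁻¹
Height gradient: |∂Z/∂n| = 60 m / 869000 m = 6.90×10⁻⁵
On a pressure surface, geostrophic balance gives V_g = (g/f)|∂Z/∂n|:
V_g = 9.81 × 6.90×10⁻⁵ / 1.28×10⁻⁴ = 5.31 m/s
Converting: 5.31 m/s × 3.6 = 19 km/h

19 km/h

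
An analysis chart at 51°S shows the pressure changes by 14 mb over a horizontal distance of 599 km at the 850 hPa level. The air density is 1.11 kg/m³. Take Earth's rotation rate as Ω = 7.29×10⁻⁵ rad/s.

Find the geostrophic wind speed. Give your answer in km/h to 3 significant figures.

Coriolis parameter at 51°S:
f = 2Ω sin φ = 2 × 7.29×10⁻⁵ × sin 51° = 1.13×10⁻⁴ s⁻¹
Pressure gradient: |∂P/∂n| = 1400 Pa / 599000 m = 2.34×10⁻³ Pa/m
Geostrophic balance (pressure-gradient force = Coriolis force):
V_g = (1/(fρ)) |∂P/∂n| = 2.34×10⁻³ / (1.13×10⁻⁴ × 1.11) = 18.6 m/s
Converting: 18.6 m/s × 3.6 = 66.9 km/h

66.9 km/h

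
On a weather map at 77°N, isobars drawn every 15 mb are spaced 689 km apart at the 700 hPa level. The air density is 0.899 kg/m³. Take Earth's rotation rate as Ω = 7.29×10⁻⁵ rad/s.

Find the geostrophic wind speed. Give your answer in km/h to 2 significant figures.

61 km/h

Coriolis parameter at 77°N:
f = 2Ω sin φ = 2 × 7.29×10⁻⁵ × sin 77° = 1.42×10⁻⁴ s⁻¹
Pressure gradient: |∂P/∂n| = 1500 Pa / 689000 m = 2.18×10⁻³ Pa/m
Geostrophic balance (pressure-gradient force = Coriolis force):
V_g = (1/(fρ)) |∂P/∂n| = 2.18×10⁻³ / (1.42×10⁻⁴ × 0.899) = 17.0 m/s
Converting: 17.0 m/s × 3.6 = 61 km/h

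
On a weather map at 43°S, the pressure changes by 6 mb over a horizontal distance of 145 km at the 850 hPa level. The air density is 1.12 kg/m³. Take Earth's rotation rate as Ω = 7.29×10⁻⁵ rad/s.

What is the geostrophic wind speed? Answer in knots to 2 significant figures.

72 knots

Coriolis parameter at 43°S:
f = 2Ω sin φ = 2 × 7.29×10⁻⁵ × sin 43° = 9.94×10⁻⁵ s⁻¹
Pressure gradient: |∂P/∂n| = 600 Pa / 145000 m = 4.14×10⁻³ Pa/m
Geostrophic balance (pressure-gradient force = Coriolis force):
V_g = (1/(fρ)) |∂P/∂n| = 4.14×10⁻³ / (9.94×10⁻⁵ × 1.12) = 37.2 m/s
Converting: 37.2 m/s × 1.944 = 72 knots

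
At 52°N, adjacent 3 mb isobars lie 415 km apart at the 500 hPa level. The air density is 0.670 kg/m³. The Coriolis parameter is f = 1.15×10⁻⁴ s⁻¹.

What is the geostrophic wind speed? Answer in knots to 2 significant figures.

18 knots

Pressure gradient: |∂P/∂n| = 300 Pa / 415000 m = 7.23×10⁻⁴ Pa/m
Geostrophic balance (pressure-gradient force = Coriolis force):
V_g = (1/(fρ)) |∂P/∂n| = 7.23×10⁻⁴ / (1.15×10⁻⁴ × 0.670) = 9.38 m/s
Converting: 9.38 m/s × 1.944 = 18 knots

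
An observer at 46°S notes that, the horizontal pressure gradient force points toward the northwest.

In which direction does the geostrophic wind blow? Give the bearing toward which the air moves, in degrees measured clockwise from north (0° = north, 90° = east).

The pressure-gradient force points toward the northwest (bearing 315°).
Geostrophic balance: in the Southern Hemisphere the Coriolis force deflects motion to the left, so the geostrophic wind blows 90° to the left of the pressure-gradient force (low pressure on the right).
Rotating 315° by 90° counterclockwise gives 225° — the wind blows toward the southwest.

225°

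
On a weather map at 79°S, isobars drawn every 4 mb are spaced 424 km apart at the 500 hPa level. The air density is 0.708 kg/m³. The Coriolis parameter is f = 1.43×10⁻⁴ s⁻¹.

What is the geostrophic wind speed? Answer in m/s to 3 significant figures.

9.32 m/s

Pressure gradient: |∂P/∂n| = 400 Pa / 424000 m = 9.43×10⁻⁴ Pa/m
Geostrophic balance (pressure-gradient force = Coriolis force):
V_g = (1/(fρ)) |∂P/∂n| = 9.43×10⁻⁴ / (1.43×10⁻⁴ × 0.708) = 9.32 m/s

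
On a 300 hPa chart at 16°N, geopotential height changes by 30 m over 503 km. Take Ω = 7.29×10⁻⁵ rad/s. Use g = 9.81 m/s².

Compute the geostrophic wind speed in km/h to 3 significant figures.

Coriolis parameter at 16°N:
f = 2Ω sin φ = 2 × 7.29×10⁻⁵ × sin 16° = 4.02×10⁻⁵ s⁻¹
Height gradient: |∂Z/∂n| = 30 m / 503000 m = 5.96×10⁻⁵
On a pressure surface, geostrophic balance gives V_g = (g/f)|∂Z/∂n|:
V_g = 9.81 × 5.96×10⁻⁵ / 4.02×10⁻⁵ = 14.6 m/s
Converting: 14.6 m/s × 3.6 = 52.4 km/h

52.4 km/h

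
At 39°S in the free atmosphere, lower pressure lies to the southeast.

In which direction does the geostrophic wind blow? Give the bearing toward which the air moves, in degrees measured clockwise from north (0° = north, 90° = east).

045°

The pressure-gradient force points toward the southeast (bearing 135°).
Geostrophic balance: in the Southern Hemisphere the Coriolis force deflects motion to the left, so the geostrophic wind blows 90° to the left of the pressure-gradient force (low pressure on the right).
Rotating 135° by 90° counterclockwise gives 045° — the wind blows toward the northeast.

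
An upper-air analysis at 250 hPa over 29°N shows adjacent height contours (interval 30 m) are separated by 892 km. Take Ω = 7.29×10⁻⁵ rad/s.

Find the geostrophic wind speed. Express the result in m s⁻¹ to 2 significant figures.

Coriolis parameter at 29°N:
f = 2Ω sin φ = 2 × 7.29×10⁻⁵ × sin 29° = 7.07×10⁻⁵ s⁻¹
Height gradient: |∂Z/∂n| = 30 m / 892000 m = 3.36×10⁻⁵
On a pressure surface, geostrophic balance gives V_g = (g/f)|∂Z/∂n|:
V_g = 9.81 × 3.36×10⁻⁵ / 7.07×10⁻⁵ = 4.67 m/s

4.7 m s⁻¹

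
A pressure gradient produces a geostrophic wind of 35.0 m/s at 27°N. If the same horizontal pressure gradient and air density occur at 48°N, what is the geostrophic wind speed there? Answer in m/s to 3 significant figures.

21.4 m/s

With the same pressure gradient and density, V_g ∝ 1/f ∝ 1/sin φ.
V₂ = V₁ · sin φ₁ / sin φ₂ = 35.0 × sin 27° / sin 48°
V₂ = 35.0 × 0.4540/0.7431 = 21.4 m/s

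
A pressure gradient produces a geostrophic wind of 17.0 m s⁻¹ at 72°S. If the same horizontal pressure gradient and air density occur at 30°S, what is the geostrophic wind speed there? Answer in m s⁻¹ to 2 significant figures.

With the same pressure gradient and density, V_g ∝ 1/f ∝ 1/sin φ.
V₂ = V₁ · sin φ₁ / sin φ₂ = 17.0 × sin 72° / sin 30°
V₂ = 17.0 × 0.9511/0.5000 = 32 m s⁻¹

32 m s⁻¹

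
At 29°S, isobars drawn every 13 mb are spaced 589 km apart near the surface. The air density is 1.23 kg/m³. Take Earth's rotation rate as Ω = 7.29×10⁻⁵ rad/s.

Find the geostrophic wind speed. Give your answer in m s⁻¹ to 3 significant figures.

Coriolis parameter at 29°S:
f = 2Ω sin φ = 2 × 7.29×10⁻⁵ × sin 29° = 7.07×10⁻⁵ s⁻¹
Pressure gradient: |∂P/∂n| = 1300 Pa / 589000 m = 2.21×10⁻³ Pa/m
Geostrophic balance (pressure-gradient force = Coriolis force):
V_g = (1/(fρ)) |∂P/∂n| = 2.21×10⁻³ / (7.07×10⁻⁵ × 1.23) = 25.4 m/s

25.4 m s⁻¹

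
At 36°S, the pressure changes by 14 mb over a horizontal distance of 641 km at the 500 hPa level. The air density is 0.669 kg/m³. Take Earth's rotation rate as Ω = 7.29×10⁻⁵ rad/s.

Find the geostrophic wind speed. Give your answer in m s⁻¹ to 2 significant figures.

38 m s⁻¹

Coriolis parameter at 36°S:
f = 2Ω sin φ = 2 × 7.29×10⁻⁵ × sin 36° = 8.57×10⁻⁵ s⁻¹
Pressure gradient: |∂P/∂n| = 1400 Pa / 641000 m = 2.18×10⁻³ Pa/m
Geostrophic balance (pressure-gradient force = Coriolis force):
V_g = (1/(fρ)) |∂P/∂n| = 2.18×10⁻³ / (8.57×10⁻⁵ × 0.669) = 38.1 m/s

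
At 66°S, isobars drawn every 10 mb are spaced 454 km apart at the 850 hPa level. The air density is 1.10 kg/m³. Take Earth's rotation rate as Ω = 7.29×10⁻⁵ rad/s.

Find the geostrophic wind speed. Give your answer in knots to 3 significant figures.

Coriolis parameter at 66°S:
f = 2Ω sin φ = 2 × 7.29×10⁻⁵ × sin 66° = 1.33×10⁻⁴ s⁻¹
Pressure gradient: |∂P/∂n| = 1000 Pa / 454000 m = 2.20×10⁻³ Pa/m
Geostrophic balance (pressure-gradient force = Coriolis force):
V_g = (1/(fρ)) |∂P/∂n| = 2.20×10⁻³ / (1.33×10⁻⁴ × 1.10) = 15.0 m/s
Converting: 15.0 m/s × 1.944 = 29.2 knots

29.2 knots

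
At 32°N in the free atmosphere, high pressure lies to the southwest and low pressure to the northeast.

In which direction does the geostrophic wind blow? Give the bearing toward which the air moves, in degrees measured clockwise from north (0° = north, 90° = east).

The pressure-gradient force points toward the northeast (bearing 045°).
Geostrophic balance: in the Northern Hemisphere the Coriolis force deflects motion to the right, so the geostrophic wind blows 90° to the right of the pressure-gradient force (low pressure on the left).
Rotating 045° by 90° clockwise gives 135° — the wind blows toward the southeast.

135°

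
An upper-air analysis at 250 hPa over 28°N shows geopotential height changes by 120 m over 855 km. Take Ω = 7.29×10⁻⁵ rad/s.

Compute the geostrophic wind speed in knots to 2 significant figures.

39 knots

Coriolis parameter at 28°N:
f = 2Ω sin φ = 2 × 7.29×10⁻⁵ × sin 28° = 6.84×10⁻⁵ s⁻¹
Height gradient: |∂Z/∂n| = 120 m / 855000 m = 1.40×10⁻⁴
On a pressure surface, geostrophic balance gives V_g = (g/f)|∂Z/∂n|:
V_g = 9.81 × 1.40×10⁻⁴ / 6.84×10⁻⁵ = 20.1 m/s
Converting: 20.1 m/s × 1.944 = 39 knots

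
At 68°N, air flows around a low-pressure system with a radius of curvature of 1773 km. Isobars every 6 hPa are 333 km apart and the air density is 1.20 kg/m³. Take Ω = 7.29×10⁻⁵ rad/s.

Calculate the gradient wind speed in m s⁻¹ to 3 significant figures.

10.6 m s⁻¹

Coriolis parameter at 68°N:
f = 2Ω sin φ = 2 × 7.29×10⁻⁵ × sin 68° = 1.35×10⁻⁴ s⁻¹
Pressure gradient: |∂P/∂n| = 600 Pa / 333000 m = 1.80×10⁻³ Pa/m
Geostrophic speed: V_g = |∂P/∂n|/(fρ) = 1.80×10⁻³/(1.35×10⁻⁴ × 1.20) = 11.1 m/s
Around a low, centrifugal force acts outward with Coriolis, so pressure-gradient force balances both:
(1/ρ)|∂P/∂n| = fV + V²/R  →  V² + fR·V − fR·V_g = 0
With fR = 1.35×10⁻⁴ × 1773×10³ m = 240 m/s:
V = [−fR + √((fR)² + 4 fR V_g)]/2 = [−240 + √(240² + 4×240×11.1)]/2 = 10.6 m/s
Subgeostrophic (V < V_g = 11.1 m/s), as expected around a low.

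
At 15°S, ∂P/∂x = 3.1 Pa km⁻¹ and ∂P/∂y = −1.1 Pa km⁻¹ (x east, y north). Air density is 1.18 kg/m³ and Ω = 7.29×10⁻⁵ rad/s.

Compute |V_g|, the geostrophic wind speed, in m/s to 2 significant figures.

Coriolis parameter at 15°S:
f = 2Ω sin φ = 2 × 7.29×10⁻⁵ × sin 15° = 3.77×10⁻⁵ s⁻¹
In the Southern Hemisphere f is negative: f = −3.77×10⁻⁵ s⁻¹.
Component geostrophic relations (x east, y north):
u_g = −(1/(fρ)) ∂P/∂y,  v_g = (1/(fρ)) ∂P/∂x
u_g = −(−1.1×10⁻³)/(−3.77×10⁻⁵ × 1.18) = −24.7 m/s;  v_g = (3.1×10⁻³)/(−3.77×10⁻⁵ × 1.18) = −69.6 m/s
|V_g| = √(u_g² + v_g²) = 73.9 m/s

74 m/s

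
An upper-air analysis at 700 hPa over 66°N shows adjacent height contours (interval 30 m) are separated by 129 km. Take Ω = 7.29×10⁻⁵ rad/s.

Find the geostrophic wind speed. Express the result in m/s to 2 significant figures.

Coriolis parameter at 66°N:
f = 2Ω sin φ = 2 × 7.29×10⁻⁵ × sin 66° = 1.33×10⁻⁴ s⁻¹
Height gradient: |∂Z/∂n| = 30 m / 129000 m = 2.33×10⁻⁴
On a pressure surface, geostrophic balance gives V_g = (g/f)|∂Z/∂n|:
V_g = 9.81 × 2.33×10⁻⁴ / 1.33×10⁻⁴ = 17.1 m/s

17 m/s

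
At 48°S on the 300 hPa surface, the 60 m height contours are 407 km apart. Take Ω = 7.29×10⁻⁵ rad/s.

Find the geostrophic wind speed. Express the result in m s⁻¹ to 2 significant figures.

13 m s⁻¹

Coriolis parameter at 48°S:
f = 2Ω sin φ = 2 × 7.29×10⁻⁵ × sin 48° = 1.08×10⁻⁴ s⁻¹
Height gradient: |∂Z/∂n| = 60 m / 407000 m = 1.47×10⁻⁴
On a pressure surface, geostrophic balance gives V_g = (g/f)|∂Z/∂n|:
V_g = 9.81 × 1.47×10⁻⁴ / 1.08×10⁻⁴ = 13.3 m/s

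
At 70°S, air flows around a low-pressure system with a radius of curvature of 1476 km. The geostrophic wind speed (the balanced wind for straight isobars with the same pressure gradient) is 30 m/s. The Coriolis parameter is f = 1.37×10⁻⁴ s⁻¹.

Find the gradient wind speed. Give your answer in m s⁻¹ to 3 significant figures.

Around a low, centrifugal force acts outward with Coriolis, so pressure-gradient force balances both:
(1/ρ)|∂P/∂n| = fV + V²/R  →  V² + fR·V − fR·V_g = 0
With fR = 1.37×10⁻⁴ × 1476×10³ m = 202 m/s:
V = [−fR + √((fR)² + 4 fR V_g)]/2 = [−202 + √(202² + 4×202×30)]/2 = 26.5 m/s
Subgeostrophic (V < V_g = 30 m/s), as expected around a low.

26.5 m s⁻¹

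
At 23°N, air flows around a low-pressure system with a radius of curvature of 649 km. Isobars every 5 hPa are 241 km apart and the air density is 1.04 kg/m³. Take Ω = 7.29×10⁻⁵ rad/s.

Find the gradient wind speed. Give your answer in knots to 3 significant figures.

42.7 knots

Coriolis parameter at 23°N:
f = 2Ω sin φ = 2 × 7.29×10⁻⁵ × sin 23° = 5.70×10⁻⁵ s⁻¹
Pressure gradient: |∂P/∂n| = 500 Pa / 241000 m = 2.07×10⁻³ Pa/m
Geostrophic speed: V_g = |∂P/∂n|/(fρ) = 2.07×10⁻³/(5.70×10⁻⁵ × 1.04) = 35.0 m/s
Around a low, centrifugal force acts outward with Coriolis, so pressure-gradient force balances both:
(1/ρ)|∂P/∂n| = fV + V²/R  →  V² + fR·V − fR·V_g = 0
With fR = 5.70×10⁻⁵ × 649×10³ m = 37.0 m/s:
V = [−fR + √((fR)² + 4 fR V_g)]/2 = [−37.0 + √(37.0² + 4×37.0×35)]/2 = 22 m/s
Subgeostrophic (V < V_g = 35 m/s), as expected around a low.
Converting: 22 m/s × 1.944 = 42.7 knots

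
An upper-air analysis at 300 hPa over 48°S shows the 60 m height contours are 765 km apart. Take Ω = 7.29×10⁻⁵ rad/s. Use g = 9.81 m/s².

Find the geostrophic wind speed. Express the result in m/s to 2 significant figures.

7.1 m/s

Coriolis parameter at 48°S:
f = 2Ω sin φ = 2 × 7.29×10⁻⁵ × sin 48° = 1.08×10⁻⁴ s⁻¹
Height gradient: |∂Z/∂n| = 60 m / 765000 m = 7.84×10⁻⁵
On a pressure surface, geostrophic balance gives V_g = (g/f)|∂Z/∂n|:
V_g = 9.81 × 7.84×10⁻⁵ / 1.08×10⁻⁴ = 7.10 m/s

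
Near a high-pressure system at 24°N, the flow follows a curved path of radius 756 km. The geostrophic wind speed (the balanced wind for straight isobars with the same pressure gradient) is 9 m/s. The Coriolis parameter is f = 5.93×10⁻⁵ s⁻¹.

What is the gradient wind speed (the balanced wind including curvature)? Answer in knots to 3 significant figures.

24.2 knots

Around a high, pressure-gradient force acts outward with centrifugal, so Coriolis balances both:
fV = (1/ρ)|∂P/∂n| + V²/R  →  V² − fR·V + fR·V_g = 0
With fR = 5.93×10⁻⁵ × 756×10³ m = 44.8 m/s:
V = [fR − √((fR)² − 4 fR V_g)]/2 = [44.8 − √(44.8² − 4×44.8×9)]/2 = 12.5 m/s
Supergeostrophic (V > V_g = 9 m/s), as expected around a high.
Converting: 12.5 m/s × 1.944 = 24.2 knots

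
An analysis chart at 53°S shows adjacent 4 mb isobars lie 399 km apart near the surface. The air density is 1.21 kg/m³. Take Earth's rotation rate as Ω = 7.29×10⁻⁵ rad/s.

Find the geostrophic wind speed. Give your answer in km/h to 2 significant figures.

Coriolis parameter at 53°S:
f = 2Ω sin φ = 2 × 7.29×10⁻⁵ × sin 53° = 1.16×10⁻⁴ s⁻¹
Pressure gradient: |∂P/∂n| = 400 Pa / 399000 m = 1.00×10⁻³ Pa/m
Geostrophic balance (pressure-gradient force = Coriolis force):
V_g = (1/(fρ)) |∂P/∂n| = 1.00×10⁻³ / (1.16×10⁻⁴ × 1.21) = 7.12 m/s
Converting: 7.12 m/s × 3.6 = 26 km/h

26 km/h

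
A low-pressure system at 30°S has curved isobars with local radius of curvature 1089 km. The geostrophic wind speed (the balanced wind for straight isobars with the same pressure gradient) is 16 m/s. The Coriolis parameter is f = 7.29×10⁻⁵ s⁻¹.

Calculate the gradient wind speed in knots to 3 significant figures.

Around a low, centrifugal force acts outward with Coriolis, so pressure-gradient force balances both:
(1/ρ)|∂P/∂n| = fV + V²/R  →  V² + fR·V − fR·V_g = 0
With fR = 7.29×10⁻⁵ × 1089×10³ m = 79.4 m/s:
V = [−fR + √((fR)² + 4 fR V_g)]/2 = [−79.4 + √(79.4² + 4×79.4×16)]/2 = 13.7 m/s
Subgeostrophic (V < V_g = 16 m/s), as expected around a low.
Converting: 13.7 m/s × 1.944 = 26.5 knots

26.5 knots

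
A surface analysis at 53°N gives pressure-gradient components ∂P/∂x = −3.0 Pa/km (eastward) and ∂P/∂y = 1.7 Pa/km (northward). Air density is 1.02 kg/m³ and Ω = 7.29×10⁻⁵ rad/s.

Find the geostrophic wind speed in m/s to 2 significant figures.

Coriolis parameter at 53°N:
f = 2Ω sin φ = 2 × 7.29×10⁻⁵ × sin 53° = 1.16×10⁻⁴ s⁻¹
Component geostrophic relations (x east, y north):
u_g = −(1/(fρ)) ∂P/∂y,  v_g = (1/(fρ)) ∂P/∂x
u_g = −(1.7×10⁻³)/(1.16×10⁻⁴ × 1.02) = −14.3 m/s;  v_g = (−3.0×10⁻³)/(1.16×10⁻⁴ × 1.02) = −25.3 m/s
|V_g| = √(u_g² + v_g²) = 29.0 m/s

29 m/s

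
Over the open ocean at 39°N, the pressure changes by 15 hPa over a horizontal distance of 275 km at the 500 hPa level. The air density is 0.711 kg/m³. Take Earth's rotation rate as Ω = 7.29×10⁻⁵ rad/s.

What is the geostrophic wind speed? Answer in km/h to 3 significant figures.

Coriolis parameter at 39°N:
f = 2Ω sin φ = 2 × 7.29×10⁻⁵ × sin 39° = 9.18×10⁻⁵ s⁻¹
Pressure gradient: |∂P/∂n| = 1500 Pa / 275000 m = 5.45×10⁻³ Pa/m
Geostrophic balance (pressure-gradient force = Coriolis force):
V_g = (1/(fρ)) |∂P/∂n| = 5.45×10⁻³ / (9.18×10⁻⁵ × 0.711) = 83.6 m/s
Converting: 83.6 m/s × 3.6 = 301 km/h

301 km/h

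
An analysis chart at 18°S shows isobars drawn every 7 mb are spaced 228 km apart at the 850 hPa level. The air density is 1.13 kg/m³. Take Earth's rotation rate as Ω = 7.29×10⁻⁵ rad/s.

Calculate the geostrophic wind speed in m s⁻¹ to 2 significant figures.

Coriolis parameter at 18°S:
f = 2Ω sin φ = 2 × 7.29×10⁻⁵ × sin 18° = 4.51×10⁻⁵ s⁻¹
Pressure gradient: |∂P/∂n| = 700 Pa / 228000 m = 3.07×10⁻³ Pa/m
Geostrophic balance (pressure-gradient force = Coriolis force):
V_g = (1/(fρ)) |∂P/∂n| = 3.07×10⁻³ / (4.51×10⁻⁵ × 1.13) = 60.3 m/s

60 m s⁻¹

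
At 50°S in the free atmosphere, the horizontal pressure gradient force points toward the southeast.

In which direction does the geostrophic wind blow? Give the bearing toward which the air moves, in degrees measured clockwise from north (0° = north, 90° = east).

The pressure-gradient force points toward the southeast (bearing 135°).
Geostrophic balance: in the Southern Hemisphere the Coriolis force deflects motion to the left, so the geostrophic wind blows 90° to the left of the pressure-gradient force (low pressure on the right).
Rotating 135° by 90° counterclockwise gives 045° — the wind blows toward the northeast.

045°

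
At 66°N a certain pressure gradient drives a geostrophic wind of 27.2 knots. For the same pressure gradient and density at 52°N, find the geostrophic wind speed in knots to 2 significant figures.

32 knots

With the same pressure gradient and density, V_g ∝ 1/f ∝ 1/sin φ.
V₂ = V₁ · sin φ₁ / sin φ₂ = 27.2 × sin 66° / sin 52°
V₂ = 27.2 × 0.9135/0.7880 = 32 knots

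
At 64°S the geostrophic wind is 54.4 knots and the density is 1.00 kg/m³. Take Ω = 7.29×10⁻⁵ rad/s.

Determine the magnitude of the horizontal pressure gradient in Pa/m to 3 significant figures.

3.67×10⁻³ Pa/m

Coriolis parameter at 64°S:
f = 2Ω sin φ = 2 × 7.29×10⁻⁵ × sin 64° = 1.31×10⁻⁴ s⁻¹
Wind speed in SI: 54.4 knots = 28.0 m/s
Geostrophic balance rearranged: |∂P/∂n| = f ρ V_g
|∂P/∂n| = 1.31×10⁻⁴ × 1.00 × 28.0 = 3.67×10⁻³ Pa/m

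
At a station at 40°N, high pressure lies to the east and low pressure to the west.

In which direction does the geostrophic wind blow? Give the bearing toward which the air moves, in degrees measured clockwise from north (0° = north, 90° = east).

The pressure-gradient force points toward the west (bearing 270°).
Geostrophic balance: in the Northern Hemisphere the Coriolis force deflects motion to the right, so the geostrophic wind blows 90° to the right of the pressure-gradient force (low pressure on the left).
Rotating 270° by 90° clockwise gives 000° — the wind blows toward the north.

000°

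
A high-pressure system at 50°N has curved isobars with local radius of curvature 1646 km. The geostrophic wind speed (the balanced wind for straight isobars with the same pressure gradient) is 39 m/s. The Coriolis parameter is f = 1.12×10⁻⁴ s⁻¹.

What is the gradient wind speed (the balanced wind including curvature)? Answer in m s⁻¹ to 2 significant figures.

Around a high, pressure-gradient force acts outward with centrifugal, so Coriolis balances both:
fV = (1/ρ)|∂P/∂n| + V²/R  →  V² − fR·V + fR·V_g = 0
With fR = 1.12×10⁻⁴ × 1646×10³ m = 184 m/s:
V = [fR − √((fR)² − 4 fR V_g)]/2 = [184 − √(184² − 4×184×39)]/2 = 56 m/s
Supergeostrophic (V > V_g = 39 m/s), as expected around a high.

56 m s⁻¹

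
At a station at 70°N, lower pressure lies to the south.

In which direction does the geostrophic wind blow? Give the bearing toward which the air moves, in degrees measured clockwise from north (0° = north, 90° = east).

270°

The pressure-gradient force points toward the south (bearing 180°).
Geostrophic balance: in the Northern Hemisphere the Coriolis force deflects motion to the right, so the geostrophic wind blows 90° to the right of the pressure-gradient force (low pressure on the left).
Rotating 180° by 90° clockwise gives 270° — the wind blows toward the west.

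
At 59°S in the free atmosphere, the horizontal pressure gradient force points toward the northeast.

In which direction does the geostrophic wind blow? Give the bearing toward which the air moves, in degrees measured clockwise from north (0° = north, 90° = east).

315°

The pressure-gradient force points toward the northeast (bearing 045°).
Geostrophic balance: in the Southern Hemisphere the Coriolis force deflects motion to the left, so the geostrophic wind blows 90° to the left of the pressure-gradient force (low pressure on the right).
Rotating 045° by 90° counterclockwise gives 315° — the wind blows toward the northwest.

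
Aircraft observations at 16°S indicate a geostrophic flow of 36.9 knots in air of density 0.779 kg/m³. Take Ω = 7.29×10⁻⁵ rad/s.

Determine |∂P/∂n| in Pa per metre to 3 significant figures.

Coriolis parameter at 16°S:
f = 2Ω sin φ = 2 × 7.29×10⁻⁵ × sin 16° = 4.02×10⁻⁵ s⁻¹
Wind speed in SI: 36.9 knots = 19.0 m/s
Geostrophic balance rearranged: |∂P/∂n| = f ρ V_g
|∂P/∂n| = 4.02×10⁻⁵ × 0.779 × 19.0 = 5.94×10⁻⁴ Pa/m

5.94×10⁻⁴ Pa/m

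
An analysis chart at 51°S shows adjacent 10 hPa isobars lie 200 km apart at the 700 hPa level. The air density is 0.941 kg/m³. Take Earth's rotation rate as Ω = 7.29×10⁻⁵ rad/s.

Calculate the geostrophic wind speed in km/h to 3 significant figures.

Coriolis parameter at 51°S:
f = 2Ω sin φ = 2 × 7.29×10⁻⁵ × sin 51° = 1.13×10⁻⁴ s⁻¹
Pressure gradient: |∂P/∂n| = 1000 Pa / 200000 m = 5.00×10⁻³ Pa/m
Geostrophic balance (pressure-gradient force = Coriolis force):
V_g = (1/(fρ)) |∂P/∂n| = 5.00×10⁻³ / (1.13×10⁻⁴ × 0.941) = 46.9 m/s
Converting: 46.9 m/s × 3.6 = 169 km/h

169 km/h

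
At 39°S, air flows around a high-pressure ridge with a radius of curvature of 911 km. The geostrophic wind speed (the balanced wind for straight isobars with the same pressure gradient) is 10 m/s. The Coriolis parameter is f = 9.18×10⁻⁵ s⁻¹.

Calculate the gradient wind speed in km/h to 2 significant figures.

Around a high, pressure-gradient force acts outward with centrifugal, so Coriolis balances both:
fV = (1/ρ)|∂P/∂n| + V²/R  →  V² − fR·V + fR·V_g = 0
With fR = 9.18×10⁻⁵ × 911×10³ m = 83.6 m/s:
V = [fR − √((fR)² − 4 fR V_g)]/2 = [83.6 − √(83.6² − 4×83.6×10)]/2 = 11.6 m/s
Supergeostrophic (V > V_g = 10 m/s), as expected around a high.
Converting: 11.6 m/s × 3.6 = 42 km/h

42 km/h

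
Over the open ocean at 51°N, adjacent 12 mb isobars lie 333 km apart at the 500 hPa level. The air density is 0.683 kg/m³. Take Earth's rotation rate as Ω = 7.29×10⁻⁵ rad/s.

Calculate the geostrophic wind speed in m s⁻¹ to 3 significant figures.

Coriolis parameter at 51°N:
f = 2Ω sin φ = 2 × 7.29×10⁻⁵ × sin 51° = 1.13×10⁻⁴ s⁻¹
Pressure gradient: |∂P/∂n| = 1200 Pa / 333000 m = 3.60×10⁻³ Pa/m
Geostrophic balance (pressure-gradient force = Coriolis force):
V_g = (1/(fρ)) |∂P/∂n| = 3.60×10⁻³ / (1.13×10⁻⁴ × 0.683) = 46.6 m/s

46.6 m s⁻¹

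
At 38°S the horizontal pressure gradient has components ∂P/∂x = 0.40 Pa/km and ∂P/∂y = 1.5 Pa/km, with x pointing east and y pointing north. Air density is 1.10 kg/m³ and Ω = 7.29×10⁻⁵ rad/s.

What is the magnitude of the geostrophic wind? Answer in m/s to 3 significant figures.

15.7 m/s

Coriolis parameter at 38°S:
f = 2Ω sin φ = 2 × 7.29×10⁻⁵ × sin 38° = 8.98×10⁻⁵ s⁻¹
In the Southern Hemisphere f is negative: f = −8.98×10⁻⁵ s⁻¹.
Component geostrophic relations (x east, y north):
u_g = −(1/(fρ)) ∂P/∂y,  v_g = (1/(fρ)) ∂P/∂x
u_g = −(1.5×10⁻³)/(−8.98×10⁻⁵ × 1.10) = 15.2 m/s;  v_g = (0.40×10⁻³)/(−8.98×10⁻⁵ × 1.10) = −4.05 m/s
|V_g| = √(u_g² + v_g²) = 15.7 m/s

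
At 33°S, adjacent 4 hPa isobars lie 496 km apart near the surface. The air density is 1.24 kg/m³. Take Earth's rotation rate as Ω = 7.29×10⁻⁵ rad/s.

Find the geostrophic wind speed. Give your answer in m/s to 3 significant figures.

8.19 m/s

Coriolis parameter at 33°S:
f = 2Ω sin φ = 2 × 7.29×10⁻⁵ × sin 33° = 7.94×10⁻⁵ s⁻¹
Pressure gradient: |∂P/∂n| = 400 Pa / 496000 m = 8.06×10⁻⁴ Pa/m
Geostrophic balance (pressure-gradient force = Coriolis force):
V_g = (1/(fρ)) |∂P/∂n| = 8.06×10⁻⁴ / (7.94×10⁻⁵ × 1.24) = 8.19 m/s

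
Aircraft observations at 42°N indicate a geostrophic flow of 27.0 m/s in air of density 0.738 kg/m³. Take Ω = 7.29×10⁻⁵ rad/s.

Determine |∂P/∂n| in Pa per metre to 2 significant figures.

1.9×10⁻³ Pa/m

Coriolis parameter at 42°N:
f = 2Ω sin φ = 2 × 7.29×10⁻⁵ × sin 42° = 9.76×10⁻⁵ s⁻¹
Geostrophic balance rearranged: |∂P/∂n| = f ρ V_g
|∂P/∂n| = 9.76×10⁻⁵ × 0.738 × 27.0 = 1.94×10⁻³ Pa/m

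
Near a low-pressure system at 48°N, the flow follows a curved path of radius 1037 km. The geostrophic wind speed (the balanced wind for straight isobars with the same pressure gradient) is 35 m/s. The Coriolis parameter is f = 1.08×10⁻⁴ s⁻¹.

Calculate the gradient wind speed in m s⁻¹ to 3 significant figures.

Around a low, centrifugal force acts outward with Coriolis, so pressure-gradient force balances both:
(1/ρ)|∂P/∂n| = fV + V²/R  →  V² + fR·V − fR·V_g = 0
With fR = 1.08×10⁻⁴ × 1037×10³ m = 112 m/s:
V = [−fR + √((fR)² + 4 fR V_g)]/2 = [−112 + √(112² + 4×112×35)]/2 = 28 m/s
Subgeostrophic (V < V_g = 35 m/s), as expected around a low.

28.0 m s⁻¹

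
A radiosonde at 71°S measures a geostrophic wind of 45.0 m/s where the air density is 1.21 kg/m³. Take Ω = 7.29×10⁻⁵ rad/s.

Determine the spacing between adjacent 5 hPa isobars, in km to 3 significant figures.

66.6 km

Coriolis parameter at 71°S:
f = 2Ω sin φ = 2 × 7.29×10⁻⁵ × sin 71° = 1.38×10⁻⁴ s⁻¹
Geostrophic balance rearranged: |∂P/∂n| = f ρ V_g
|∂P/∂n| = 1.38×10⁻⁴ × 1.21 × 45.0 = 7.51×10⁻³ Pa/m
Isobar spacing: Δn = ΔP/|∂P/∂n| = 500 Pa / 7.51×10⁻³ Pa/m = 66611 m ≈ 66.6 km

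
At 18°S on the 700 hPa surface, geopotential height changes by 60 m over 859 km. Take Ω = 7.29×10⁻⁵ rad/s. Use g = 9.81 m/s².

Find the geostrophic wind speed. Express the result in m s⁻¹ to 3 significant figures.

Coriolis parameter at 18°S:
f = 2Ω sin φ = 2 × 7.29×10⁻⁵ × sin 18° = 4.51×10⁻⁵ s⁻¹
Height gradient: |∂Z/∂n| = 60 m / 859000 m = 6.98×10⁻⁵
On a pressure surface, geostrophic balance gives V_g = (g/f)|∂Z/∂n|:
V_g = 9.81 × 6.98×10⁻⁵ / 4.51×10⁻⁵ = 15.2 m/s

15.2 m s⁻¹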